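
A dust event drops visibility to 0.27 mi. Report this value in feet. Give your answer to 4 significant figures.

1 SM = 5280 ft, so 0.27 × 5280 = 1426 ft.

1426 ft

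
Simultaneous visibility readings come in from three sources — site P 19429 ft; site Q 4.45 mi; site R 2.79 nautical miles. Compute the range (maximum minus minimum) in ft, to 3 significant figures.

site Q: 4.45 SM = 23496.00 ft.
site R: 2.79 nmi = 16952.36 ft.
Spread: 23496.00 − 16952.36 = 6540 ft.

6540 ft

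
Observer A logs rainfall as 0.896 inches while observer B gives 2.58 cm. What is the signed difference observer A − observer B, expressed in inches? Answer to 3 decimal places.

-0.120 in

observer B: 2.58 cm = 1.01575 in.
Difference: 0.89600 − 1.01575 = -0.120 in.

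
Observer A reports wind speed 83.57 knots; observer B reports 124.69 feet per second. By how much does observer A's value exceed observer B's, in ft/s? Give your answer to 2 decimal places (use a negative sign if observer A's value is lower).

16.36 ft/s

observer A: 83.57 kt = 141.0503 ft/s.
Difference: 141.0503 − 124.6900 = 16.36 ft/s.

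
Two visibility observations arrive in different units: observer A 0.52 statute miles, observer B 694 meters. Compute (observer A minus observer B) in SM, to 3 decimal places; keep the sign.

0.089 SM

observer B: 694 m = 0.43123 SM.
Difference: 0.52000 − 0.43123 = 0.089 SM.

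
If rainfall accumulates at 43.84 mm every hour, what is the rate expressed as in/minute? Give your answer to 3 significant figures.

43.84 mm/hour × 0.0393701 in/mm × 0.0166667 hour/minute = 0.0288 in/minute.

0.0288 in/minute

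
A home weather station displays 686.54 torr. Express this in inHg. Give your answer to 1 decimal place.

27.0 inHg

1 mmHg = 0.0393701 inHg, so 686.54 × 0.0393701 = 27.0 inHg.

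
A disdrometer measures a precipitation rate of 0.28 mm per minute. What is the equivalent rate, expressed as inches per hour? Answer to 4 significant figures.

0.28 mm/minute × 0.0393701 in/mm × 60 minute/hour = 0.6614 in/hour.

0.6614 in/hour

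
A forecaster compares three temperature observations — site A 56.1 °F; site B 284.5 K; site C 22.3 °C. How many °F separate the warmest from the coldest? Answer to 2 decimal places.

19.71 °F

site A: 56.1 °F = 13.389 °C.
site B: 284.5 K = 11.350 °C.
Spread: 22.300 − 11.350 = 10.950 °C = 19.71 °F.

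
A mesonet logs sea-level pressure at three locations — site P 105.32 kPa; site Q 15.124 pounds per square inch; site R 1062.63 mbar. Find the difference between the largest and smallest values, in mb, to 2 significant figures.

site P: 105.32 kPa = 1053.20 mb.
site Q: 15.124 psi = 1042.76 mb.
Spread: 1062.63 − 1042.76 = 20 mb.

20 mb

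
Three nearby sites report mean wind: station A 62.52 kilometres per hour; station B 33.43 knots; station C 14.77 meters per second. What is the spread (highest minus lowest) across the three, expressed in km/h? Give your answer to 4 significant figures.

9.348 km/h

station B: 33.43 kt = 61.91236 km/h.
station C: 14.77 m/s = 53.17200 km/h.
Spread: 62.52000 − 53.17200 = 9.348 km/h.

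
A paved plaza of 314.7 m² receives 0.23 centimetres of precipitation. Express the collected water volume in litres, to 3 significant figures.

724 litres

Depth: 0.23 cm × 10 = 2.3 mm.
1 mm over 1 m² is 1 L, so volume = 2.3 × 314.7 = 723.81 L ≈ 724 L.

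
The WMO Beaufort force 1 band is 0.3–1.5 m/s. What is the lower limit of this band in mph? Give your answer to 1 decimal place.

0.3–1.5 m/s × 2.237 = 0.7–3.4 mph.

0.7 mph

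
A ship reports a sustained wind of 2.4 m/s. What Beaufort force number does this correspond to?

2.4 m/s lies in the Beaufort 2 band (light breeze, 1.6–3.3 m/s).

Beaufort force 2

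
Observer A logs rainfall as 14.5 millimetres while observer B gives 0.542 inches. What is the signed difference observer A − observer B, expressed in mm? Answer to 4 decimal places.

0.7332 mm

observer B: 0.542 in = 13.766800 mm.
Difference: 14.500000 − 13.766800 = 0.7332 mm.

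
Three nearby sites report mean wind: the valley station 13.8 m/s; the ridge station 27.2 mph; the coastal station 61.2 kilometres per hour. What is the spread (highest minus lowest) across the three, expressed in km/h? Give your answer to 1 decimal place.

the valley station: 13.8 m/s = 49.680 km/h.
the ridge station: 27.2 mph = 43.774 km/h.
Spread: 61.200 − 43.774 = 17.4 km/h.

17.4 km/h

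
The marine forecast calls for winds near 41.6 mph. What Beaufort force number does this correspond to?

41.6 mph = 18.6 m/s, which is Beaufort 8 (gale, 17.2–20.7 m/s).

Beaufort force 8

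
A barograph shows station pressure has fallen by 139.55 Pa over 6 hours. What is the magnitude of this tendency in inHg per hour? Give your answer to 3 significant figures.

139.55 Pa / 6 h × 0.0002953 inHg/Pa = 0.00687 inHg/h.

0.00687 inHg per hour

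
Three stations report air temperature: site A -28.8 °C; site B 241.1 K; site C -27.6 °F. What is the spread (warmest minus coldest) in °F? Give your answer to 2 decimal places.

site B: 241.1 K = -32.050 °C.
site C: -27.6 °F = -33.111 °C.
Spread: (-28.800) − (-33.111) = 4.311 °C = 7.76 °F.

7.76 °F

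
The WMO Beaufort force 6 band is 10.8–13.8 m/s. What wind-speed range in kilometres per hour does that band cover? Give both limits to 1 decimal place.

38.9 to 49.7 km/h

10.8–13.8 m/s × 3.6 = 38.9–49.7 km/h.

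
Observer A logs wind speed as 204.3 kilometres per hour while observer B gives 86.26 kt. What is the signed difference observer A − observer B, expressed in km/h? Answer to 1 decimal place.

observer B: 86.26 kt = 159.754 km/h.
Difference: 204.300 − 159.754 = 44.5 km/h.

44.5 km/h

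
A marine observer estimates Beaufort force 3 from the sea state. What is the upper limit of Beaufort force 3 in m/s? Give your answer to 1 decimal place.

Beaufort 3 (gentle breeze) spans 3.4–5.4 m/s.

5.4 m/s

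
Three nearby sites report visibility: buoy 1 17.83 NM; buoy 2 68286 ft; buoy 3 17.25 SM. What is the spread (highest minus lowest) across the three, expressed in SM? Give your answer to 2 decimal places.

7.59 SM

buoy 1: 17.83 nmi = 20.5184 SM.
buoy 2: 68286 ft = 12.9330 SM.
Spread: 20.5184 − 12.9330 = 7.59 SM.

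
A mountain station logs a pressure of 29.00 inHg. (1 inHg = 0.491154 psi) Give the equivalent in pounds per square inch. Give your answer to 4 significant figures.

14.24 psi

1 inHg = 0.491154 psi, so 29.00 × 0.491154 = 14.24 psi.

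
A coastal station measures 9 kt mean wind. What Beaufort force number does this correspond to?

9 kt lies in the Beaufort 3 band (gentle breeze, 7–10 kt).

Beaufort force 3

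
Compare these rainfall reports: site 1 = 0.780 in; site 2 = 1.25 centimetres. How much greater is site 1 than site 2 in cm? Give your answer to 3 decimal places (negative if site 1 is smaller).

site 1: 0.780 in = 1.98120 cm.
Difference: 1.98120 − 1.25000 = 0.731 cm.

0.731 cm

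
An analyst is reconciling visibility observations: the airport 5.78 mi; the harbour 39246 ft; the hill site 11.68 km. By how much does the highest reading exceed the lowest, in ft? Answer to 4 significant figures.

the airport: 5.78 SM = 30518.40 ft.
the hill site: 11.68 km = 38320.21 ft.
Spread: 39246.00 − 30518.40 = 8728 ft.

8728 ft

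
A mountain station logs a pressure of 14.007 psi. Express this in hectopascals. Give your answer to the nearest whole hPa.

966 hPa

1 psi = 68.9476 hPa, so 14.007 × 68.9476 = 966 hPa.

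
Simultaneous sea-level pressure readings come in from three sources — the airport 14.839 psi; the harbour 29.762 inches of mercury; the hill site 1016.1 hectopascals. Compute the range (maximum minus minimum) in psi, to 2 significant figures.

the harbour: 29.762 inHg = 14.6177 psi.
the hill site: 1016.1 hPa = 14.7373 psi.
Spread: 14.8390 − 14.6177 = 0.22 psi.

0.22 psi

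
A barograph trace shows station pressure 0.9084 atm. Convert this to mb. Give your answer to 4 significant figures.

1 atm = 1013.25 mb, so 0.9084 × 1013.25 = 920.4 mb.

920.4 mb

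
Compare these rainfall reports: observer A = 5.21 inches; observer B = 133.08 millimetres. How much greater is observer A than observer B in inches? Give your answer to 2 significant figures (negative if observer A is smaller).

observer B: 133.08 mm = 5.23937 in.
Difference: 5.21000 − 5.23937 = -0.029 in.

-0.029 in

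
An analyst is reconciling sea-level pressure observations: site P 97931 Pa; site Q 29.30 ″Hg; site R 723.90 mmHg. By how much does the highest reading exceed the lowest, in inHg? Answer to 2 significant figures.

0.80 inHg

site P: 97931 Pa = 28.9190 inHg.
site R: 723.90 mmHg = 28.5000 inHg.
Spread: 29.3000 − 28.5000 = 0.80 inHg.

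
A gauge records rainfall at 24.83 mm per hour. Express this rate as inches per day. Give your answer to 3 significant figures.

23.5 in/day

24.83 mm/hour × 0.0393701 in/mm × 24 hour/day = 23.5 in/day.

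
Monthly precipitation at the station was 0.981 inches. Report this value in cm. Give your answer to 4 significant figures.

1 in = 2.54 cm, so 0.981 × 2.54 = 2.492 cm.

2.492 cm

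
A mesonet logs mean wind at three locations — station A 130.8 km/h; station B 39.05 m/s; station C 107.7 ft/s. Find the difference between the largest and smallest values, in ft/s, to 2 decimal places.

station A: 130.8 km/h = 119.2038 ft/s.
station B: 39.05 m/s = 128.1168 ft/s.
Spread: 128.1168 − 107.7000 = 20.42 ft/s.

20.42 ft/s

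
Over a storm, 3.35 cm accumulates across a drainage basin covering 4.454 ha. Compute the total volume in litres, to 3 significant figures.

Depth: 3.35 cm × 10 = 33.5 mm.
Area: 4.454 ha = 44540 m².
1 mm over 1 m² is 1 L, so volume = 33.5 × 44540 = 1492090 L ≈ 1490000 L.

1490000 litres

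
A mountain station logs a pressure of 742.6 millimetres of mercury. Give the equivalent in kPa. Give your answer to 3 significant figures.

99.0 kPa

1 mmHg = 0.133322 kPa, so 742.6 × 0.133322 = 99.0 kPa.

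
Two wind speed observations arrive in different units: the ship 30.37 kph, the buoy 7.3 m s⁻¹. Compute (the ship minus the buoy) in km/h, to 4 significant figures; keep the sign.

4.090 km/h

the buoy: 7.3 m/s = 26.28000 km/h.
Difference: 30.37000 − 26.28000 = 4.090 km/h.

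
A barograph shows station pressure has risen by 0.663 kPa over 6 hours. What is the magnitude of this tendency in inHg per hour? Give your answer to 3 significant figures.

0.663 kPa / 6 h × 0.2953 inHg/kPa = 0.0326 inHg/h.

0.0326 inHg per hour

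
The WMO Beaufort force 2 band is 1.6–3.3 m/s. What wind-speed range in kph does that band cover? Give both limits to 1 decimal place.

5.8 to 11.9 km/h

1.6–3.3 m/s × 3.6 = 5.8–11.9 km/h.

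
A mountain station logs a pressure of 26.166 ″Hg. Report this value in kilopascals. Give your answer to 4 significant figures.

1 inHg = 3.38639 kPa, so 26.166 × 3.38639 = 88.61 kPa.

88.61 kPa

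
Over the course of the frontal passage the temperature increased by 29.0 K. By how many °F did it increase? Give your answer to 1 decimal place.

For a temperature change the 32° offset cancels: Δ°F = 29.0 × 1.8 = 52.2 °F.

52.2 °F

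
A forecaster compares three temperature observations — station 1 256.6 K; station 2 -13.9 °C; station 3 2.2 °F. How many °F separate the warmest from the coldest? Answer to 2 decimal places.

station 1: 256.6 K = -16.550 °C.
station 3: 2.2 °F = -16.556 °C.
Spread: (-13.900) − (-16.556) = 2.656 °C = 4.78 °F.

4.78 °F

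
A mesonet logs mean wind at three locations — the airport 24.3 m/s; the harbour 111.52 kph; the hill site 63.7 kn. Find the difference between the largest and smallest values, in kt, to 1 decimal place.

the airport: 24.3 m/s = 47.235 kt.
the harbour: 111.52 km/h = 60.216 kt.
Spread: 63.700 − 47.235 = 16.5 kt.

16.5 kt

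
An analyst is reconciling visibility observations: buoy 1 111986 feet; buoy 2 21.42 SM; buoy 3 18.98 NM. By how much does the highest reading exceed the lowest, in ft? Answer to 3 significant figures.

3340 ft

buoy 2: 21.42 SM = 113097.60 ft.
buoy 3: 18.98 nmi = 115324.67 ft.
Spread: 115324.67 − 111986.00 = 3340 ft.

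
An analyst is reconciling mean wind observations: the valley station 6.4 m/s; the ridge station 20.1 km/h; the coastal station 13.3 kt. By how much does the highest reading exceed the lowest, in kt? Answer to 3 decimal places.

the valley station: 6.4 m/s = 12.44060 kt.
the ridge station: 20.1 km/h = 10.85313 kt.
Spread: 13.30000 − 10.85313 = 2.447 kt.

2.447 kt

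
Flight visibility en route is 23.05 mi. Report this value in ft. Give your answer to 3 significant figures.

1 SM = 5280 ft, so 23.05 × 5280 = 122000 ft.

122000 ft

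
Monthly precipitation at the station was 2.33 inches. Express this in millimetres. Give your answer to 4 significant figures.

1 in = 25.4 mm, so 2.33 × 25.4 = 59.18 mm.

59.18 mm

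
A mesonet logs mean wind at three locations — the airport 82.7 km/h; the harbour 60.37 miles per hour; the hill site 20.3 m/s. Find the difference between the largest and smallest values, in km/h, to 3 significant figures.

the harbour: 60.37 mph = 97.156 km/h.
the hill site: 20.3 m/s = 73.080 km/h.
Spread: 97.156 − 73.080 = 24.1 km/h.

24.1 km/h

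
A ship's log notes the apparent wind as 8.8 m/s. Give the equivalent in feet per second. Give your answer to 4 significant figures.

1 m/s = 3.28084 ft/s, so 8.8 × 3.28084 = 28.87 ft/s.

28.87 ft/s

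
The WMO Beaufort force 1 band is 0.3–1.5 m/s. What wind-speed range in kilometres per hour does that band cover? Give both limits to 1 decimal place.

0.3–1.5 m/s × 3.6 = 1.1–5.4 km/h.

1.1 to 5.4 km/h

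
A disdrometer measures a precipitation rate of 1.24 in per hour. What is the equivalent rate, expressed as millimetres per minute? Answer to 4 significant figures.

1.24 in/hour × 25.4 mm/in × 0.0166667 hour/minute = 0.5249 mm/minute.

0.5249 mm/minute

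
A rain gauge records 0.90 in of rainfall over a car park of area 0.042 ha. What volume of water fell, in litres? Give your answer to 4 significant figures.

Depth: 0.90 in × 25.4 = 22.86 mm.
Area: 0.042 ha = 420 m².
1 mm over 1 m² is 1 L, so volume = 22.86 × 420 = 9601.2 L ≈ 9601 L.

9601 litres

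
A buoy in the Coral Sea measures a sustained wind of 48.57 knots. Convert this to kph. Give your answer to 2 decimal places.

89.95 km/h

1 kt = 1.852 km/h, so 48.57 × 1.852 = 89.95 km/h.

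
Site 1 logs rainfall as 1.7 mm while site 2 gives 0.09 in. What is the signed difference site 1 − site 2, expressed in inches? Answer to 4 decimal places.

site 1: 1.7 mm = 0.066929 in.
Difference: 0.066929 − 0.090000 = -0.0231 in.

-0.0231 in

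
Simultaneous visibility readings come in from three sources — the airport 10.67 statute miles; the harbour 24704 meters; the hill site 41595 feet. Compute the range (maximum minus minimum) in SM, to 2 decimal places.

the harbour: 24704 m = 15.3504 SM.
the hill site: 41595 ft = 7.8778 SM.
Spread: 15.3504 − 7.8778 = 7.47 SM.

7.47 SM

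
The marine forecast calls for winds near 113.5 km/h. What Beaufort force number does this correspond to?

Beaufort force 11

113.5 km/h = 31.5 m/s, which is Beaufort 11 (violent storm, 28.5–32.6 m/s).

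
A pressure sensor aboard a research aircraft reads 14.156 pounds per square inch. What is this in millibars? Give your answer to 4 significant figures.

976.0 mb

1 psi = 68.9476 mb, so 14.156 × 68.9476 = 976.0 mb.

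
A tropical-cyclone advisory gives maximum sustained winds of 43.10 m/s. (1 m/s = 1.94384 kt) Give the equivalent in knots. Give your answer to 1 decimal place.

83.8 kt

1 m/s = 1.94384 kt, so 43.10 × 1.94384 = 83.8 kt.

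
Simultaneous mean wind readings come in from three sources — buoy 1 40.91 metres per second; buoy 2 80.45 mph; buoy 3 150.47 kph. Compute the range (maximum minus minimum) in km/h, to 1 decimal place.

buoy 1: 40.91 m/s = 147.276 km/h.
buoy 2: 80.45 mph = 129.472 km/h.
Spread: 150.470 − 129.472 = 21.0 km/h.

21.0 km/h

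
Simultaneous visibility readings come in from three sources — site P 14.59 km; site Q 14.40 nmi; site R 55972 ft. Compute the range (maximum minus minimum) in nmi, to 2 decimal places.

6.52 nmi

site P: 14.59 km = 7.8780 nmi.
site R: 55972 ft = 9.2118 nmi.
Spread: 14.4000 − 7.8780 = 6.52 nmi.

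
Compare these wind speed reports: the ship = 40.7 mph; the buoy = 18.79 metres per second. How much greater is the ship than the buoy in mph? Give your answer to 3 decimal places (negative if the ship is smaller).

the buoy: 18.79 m/s = 42.03203 mph.
Difference: 40.70000 − 42.03203 = -1.332 mph.

-1.332 mph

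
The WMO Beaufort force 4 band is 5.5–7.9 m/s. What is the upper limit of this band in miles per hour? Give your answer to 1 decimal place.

5.5–7.9 m/s × 2.237 = 12.3–17.7 mph.

17.7 mph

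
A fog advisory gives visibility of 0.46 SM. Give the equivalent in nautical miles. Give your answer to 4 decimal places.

0.3997 nmi

1 SM = 0.868976 nmi, so 0.46 × 0.868976 = 0.3997 nmi.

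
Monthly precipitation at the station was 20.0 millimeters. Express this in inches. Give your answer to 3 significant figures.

1 mm = 0.0393701 in, so 20.0 × 0.0393701 = 0.787 in.

0.787 in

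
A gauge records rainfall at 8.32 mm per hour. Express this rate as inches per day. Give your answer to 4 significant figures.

7.861 in/day

8.32 mm/hour × 0.0393701 in/mm × 24 hour/day = 7.861 in/day.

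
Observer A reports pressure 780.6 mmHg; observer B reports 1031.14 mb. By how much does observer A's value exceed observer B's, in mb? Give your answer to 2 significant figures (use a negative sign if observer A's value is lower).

9.6 mb

observer A: 780.6 mmHg = 1040.715 mb.
Difference: 1040.715 − 1031.140 = 9.6 mb.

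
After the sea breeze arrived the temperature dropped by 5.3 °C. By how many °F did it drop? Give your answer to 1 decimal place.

9.5 °F

A change of 1 °C equals a change of 1.8 °F: Δ°F = 5.3 × 1.8 = 9.5 °F.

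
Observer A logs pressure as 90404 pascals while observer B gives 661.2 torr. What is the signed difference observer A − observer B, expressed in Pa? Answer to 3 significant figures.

2250 Pa

observer B: 661.2 mmHg = 88152.76 Pa.
Difference: 90404.00 − 88152.76 = 2250 Pa.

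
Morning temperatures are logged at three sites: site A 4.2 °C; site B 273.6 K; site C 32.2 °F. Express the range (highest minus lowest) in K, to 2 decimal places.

site B: 273.6 K = 0.450 °C.
site C: 32.2 °F = 0.111 °C.
Spread: 4.200 − 0.111 = 4.089 °C.

4.09 K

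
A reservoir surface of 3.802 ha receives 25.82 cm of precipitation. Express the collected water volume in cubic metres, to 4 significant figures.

9817 cubic metres

Depth: 25.82 cm × 10 = 258.2 mm.
Area: 3.802 ha = 38020 m².
1 mm over 1 m² is 1 L, so volume = 258.2 × 38020 = 9816764 L = 9817 m³.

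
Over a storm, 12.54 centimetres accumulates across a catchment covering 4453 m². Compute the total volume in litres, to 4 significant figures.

Depth: 12.54 cm × 10 = 125.4 mm.
1 mm over 1 m² is 1 L, so volume = 125.4 × 4453 = 558406.2 L ≈ 558400 L.

558400 litres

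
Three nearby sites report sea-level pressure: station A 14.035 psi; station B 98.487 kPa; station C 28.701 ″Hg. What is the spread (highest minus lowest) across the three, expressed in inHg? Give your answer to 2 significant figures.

0.51 inHg

station A: 14.035 psi = 28.5755 inHg.
station B: 98.487 kPa = 29.0832 inHg.
Spread: 29.0832 − 28.5755 = 0.51 inHg.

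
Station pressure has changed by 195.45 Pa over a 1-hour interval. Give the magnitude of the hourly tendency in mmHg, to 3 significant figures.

1.47 mmHg per hour

195.45 Pa / 1 h × 0.00750062 mmHg/Pa = 1.47 mmHg/h.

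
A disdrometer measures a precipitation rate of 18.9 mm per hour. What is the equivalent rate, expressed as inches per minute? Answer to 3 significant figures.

18.9 mm/hour × 0.0393701 in/mm × 0.0166667 hour/minute = 0.0124 in/minute.

0.0124 in/minute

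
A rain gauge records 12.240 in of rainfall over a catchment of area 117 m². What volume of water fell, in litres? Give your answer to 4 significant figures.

36370 litres

Depth: 12.240 in × 25.4 = 310.896 mm.
1 mm over 1 m² is 1 L, so volume = 310.896 × 117 = 36374.832 L ≈ 36370 L.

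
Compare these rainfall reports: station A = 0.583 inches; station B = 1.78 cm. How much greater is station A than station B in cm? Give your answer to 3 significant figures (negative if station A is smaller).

-0.299 cm

station A: 0.583 in = 1.48082 cm.
Difference: 1.48082 − 1.78000 = -0.299 cm.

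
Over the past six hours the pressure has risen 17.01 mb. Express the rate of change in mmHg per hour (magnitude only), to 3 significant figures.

17.01 mb / 6 h × 0.750062 mmHg/mb = 2.13 mmHg/h.

2.13 mmHg per hour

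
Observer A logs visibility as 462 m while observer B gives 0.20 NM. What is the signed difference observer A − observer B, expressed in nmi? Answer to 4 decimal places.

observer A: 462 m = 0.249460 nmi.
Difference: 0.249460 − 0.200000 = 0.0495 nmi.

0.0495 nmi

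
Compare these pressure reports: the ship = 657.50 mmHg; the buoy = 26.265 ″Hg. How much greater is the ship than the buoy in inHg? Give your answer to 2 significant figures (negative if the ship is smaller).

the ship: 657.50 mmHg = 25.8858 inHg.
Difference: 25.8858 − 26.2650 = -0.38 inHg.

-0.38 inHg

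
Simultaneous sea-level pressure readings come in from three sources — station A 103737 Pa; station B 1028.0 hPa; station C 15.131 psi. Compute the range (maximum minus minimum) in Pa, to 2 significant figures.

1500 Pa

station B: 1028.0 hPa = 102800.00 Pa.
station C: 15.131 psi = 104324.57 Pa.
Spread: 104324.57 − 102800.00 = 1500 Pa.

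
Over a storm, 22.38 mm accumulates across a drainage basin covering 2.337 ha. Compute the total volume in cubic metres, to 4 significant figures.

523.0 cubic metres

Area: 2.337 ha = 23370 m².
1 mm over 1 m² is 1 L, so volume = 22.38 × 23370 = 523020.6 L = 523.0 m³.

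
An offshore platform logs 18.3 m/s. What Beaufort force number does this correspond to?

Beaufort force 8

18.3 m/s lies in the Beaufort 8 band (gale, 17.2–20.7 m/s).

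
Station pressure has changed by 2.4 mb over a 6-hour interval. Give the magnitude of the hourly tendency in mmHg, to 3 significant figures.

2.4 mb / 6 h × 0.750062 mmHg/mb = 0.300 mmHg/h.

0.300 mmHg per hour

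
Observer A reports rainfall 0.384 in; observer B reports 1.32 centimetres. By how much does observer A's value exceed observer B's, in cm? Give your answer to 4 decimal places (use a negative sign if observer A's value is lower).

observer A: 0.384 in = 0.975360 cm.
Difference: 0.975360 − 1.320000 = -0.3446 cm.

-0.3446 cm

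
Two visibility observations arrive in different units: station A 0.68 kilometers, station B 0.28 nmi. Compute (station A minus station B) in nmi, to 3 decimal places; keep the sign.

station A: 0.68 km = 0.36717 nmi.
Difference: 0.36717 − 0.28000 = 0.087 nmi.

0.087 nmi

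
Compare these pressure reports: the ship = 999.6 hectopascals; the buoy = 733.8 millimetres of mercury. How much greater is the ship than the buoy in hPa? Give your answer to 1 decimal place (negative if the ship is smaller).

the buoy: 733.8 mmHg = 978.320 hPa.
Difference: 999.600 − 978.320 = 21.3 hPa.

21.3 hPa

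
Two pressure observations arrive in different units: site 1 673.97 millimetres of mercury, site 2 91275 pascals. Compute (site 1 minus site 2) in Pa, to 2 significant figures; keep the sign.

-1400 Pa

site 1: 673.97 mmHg = 89855.29 Pa.
Difference: 89855.29 − 91275.00 = -1400 Pa.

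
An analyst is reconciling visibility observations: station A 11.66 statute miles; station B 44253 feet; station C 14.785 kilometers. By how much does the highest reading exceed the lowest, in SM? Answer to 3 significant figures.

station B: 44253 ft = 8.3812 SM.
station C: 14.785 km = 9.1870 SM.
Spread: 11.6600 − 8.3812 = 3.28 SM.

3.28 SM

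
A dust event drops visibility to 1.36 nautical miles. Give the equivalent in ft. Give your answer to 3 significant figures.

8260 ft

1 nmi = 6076.12 ft, so 1.36 × 6076.12 = 8260 ft.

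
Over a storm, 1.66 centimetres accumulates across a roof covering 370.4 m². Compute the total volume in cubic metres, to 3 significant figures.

Depth: 1.66 cm × 10 = 16.6 mm.
1 mm over 1 m² is 1 L, so volume = 16.6 × 370.4 = 6148.64 L = 6.15 m³.

6.15 cubic metres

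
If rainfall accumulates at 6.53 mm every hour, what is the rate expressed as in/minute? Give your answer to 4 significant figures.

0.004285 in/minute

6.53 mm/hour × 0.0393701 in/mm × 0.0166667 hour/minute = 0.004285 in/minute.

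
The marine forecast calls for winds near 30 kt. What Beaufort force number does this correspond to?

30 kt lies in the Beaufort 7 band (near gale, 28–33 kt).

Beaufort force 7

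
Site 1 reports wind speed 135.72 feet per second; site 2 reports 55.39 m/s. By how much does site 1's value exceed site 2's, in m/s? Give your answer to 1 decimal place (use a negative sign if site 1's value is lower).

site 1: 135.72 ft/s = 41.367 m/s.
Difference: 41.367 − 55.390 = -14.0 m/s.

-14.0 m/s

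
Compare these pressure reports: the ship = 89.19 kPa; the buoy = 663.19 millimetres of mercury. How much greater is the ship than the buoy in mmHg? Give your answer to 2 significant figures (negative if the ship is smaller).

5.8 mmHg

the ship: 89.19 kPa = 668.980 mmHg.
Difference: 668.980 − 663.190 = 5.8 mmHg.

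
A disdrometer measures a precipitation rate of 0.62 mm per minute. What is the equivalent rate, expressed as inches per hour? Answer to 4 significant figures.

0.62 mm/minute × 0.0393701 in/mm × 60 minute/hour = 1.465 in/hour.

1.465 in/hour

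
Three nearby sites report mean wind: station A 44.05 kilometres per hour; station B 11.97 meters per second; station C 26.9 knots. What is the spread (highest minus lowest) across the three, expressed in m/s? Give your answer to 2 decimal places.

1.87 m/s

station A: 44.05 km/h = 12.2361 m/s.
station C: 26.9 kt = 13.8386 m/s.
Spread: 13.8386 − 11.9700 = 1.87 m/s.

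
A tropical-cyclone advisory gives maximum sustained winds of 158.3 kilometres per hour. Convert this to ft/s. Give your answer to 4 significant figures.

1 km/h = 0.911344 ft/s, so 158.3 × 0.911344 = 144.3 ft/s.

144.3 ft/s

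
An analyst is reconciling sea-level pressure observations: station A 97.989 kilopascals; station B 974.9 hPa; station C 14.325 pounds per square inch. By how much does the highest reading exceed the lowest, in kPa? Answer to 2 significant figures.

station B: 974.9 hPa = 97.490 kPa.
station C: 14.325 psi = 98.767 kPa.
Spread: 98.767 − 97.490 = 1.3 kPa.

1.3 kPa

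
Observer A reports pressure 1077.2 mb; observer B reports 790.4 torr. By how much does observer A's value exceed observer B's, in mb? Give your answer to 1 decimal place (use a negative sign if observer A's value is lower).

observer B: 790.4 mmHg = 1053.780 mb.
Difference: 1077.200 − 1053.780 = 23.4 mb.

23.4 mb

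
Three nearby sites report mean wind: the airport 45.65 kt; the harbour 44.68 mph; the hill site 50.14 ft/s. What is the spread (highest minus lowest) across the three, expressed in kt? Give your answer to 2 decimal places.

the harbour: 44.68 mph = 38.8259 kt.
the hill site: 50.14 ft/s = 29.7071 kt.
Spread: 45.6500 − 29.7071 = 15.94 kt.

15.94 kt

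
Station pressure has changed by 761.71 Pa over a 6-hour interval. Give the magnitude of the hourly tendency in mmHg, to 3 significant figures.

761.71 Pa / 6 h × 0.00750062 mmHg/Pa = 0.952 mmHg/h.

0.952 mmHg per hour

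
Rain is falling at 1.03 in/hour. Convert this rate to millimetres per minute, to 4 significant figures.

1.03 in/hour × 25.4 mm/in × 0.0166667 hour/minute = 0.4360 mm/minute.

0.4360 mm/minute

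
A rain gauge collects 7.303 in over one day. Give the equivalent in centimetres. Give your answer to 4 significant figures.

1 in = 2.54 cm, so 7.303 × 2.54 = 18.55 cm.

18.55 cm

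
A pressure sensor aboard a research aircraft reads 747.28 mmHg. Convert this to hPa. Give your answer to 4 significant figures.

1 mmHg = 1.33322 hPa, so 747.28 × 1.33322 = 996.3 hPa.

996.3 hPa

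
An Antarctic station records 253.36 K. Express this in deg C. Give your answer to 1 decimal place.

-19.8 °C

°C = 253.36 − 273.15 = -19.8 °C.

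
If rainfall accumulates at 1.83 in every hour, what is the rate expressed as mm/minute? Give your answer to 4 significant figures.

1.83 in/hour × 25.4 mm/in × 0.0166667 hour/minute = 0.7747 mm/minute.

0.7747 mm/minute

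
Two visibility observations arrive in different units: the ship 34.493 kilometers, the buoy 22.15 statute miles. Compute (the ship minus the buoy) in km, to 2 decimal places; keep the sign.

the buoy: 22.15 SM = 35.6470 km.
Difference: 34.4930 − 35.6470 = -1.15 km.

-1.15 km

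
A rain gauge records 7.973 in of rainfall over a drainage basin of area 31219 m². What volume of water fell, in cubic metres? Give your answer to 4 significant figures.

Depth: 7.973 in × 25.4 = 202.5142 mm.
1 mm over 1 m² is 1 L, so volume = 202.5142 × 31219 = 6322290.8 L = 6322 m³.

6322 cubic metres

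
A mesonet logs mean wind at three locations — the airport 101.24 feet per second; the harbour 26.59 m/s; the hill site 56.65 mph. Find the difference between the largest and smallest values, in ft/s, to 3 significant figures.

the harbour: 26.59 m/s = 87.238 ft/s.
the hill site: 56.65 mph = 83.087 ft/s.
Spread: 101.240 − 83.087 = 18.2 ft/s.

18.2 ft/s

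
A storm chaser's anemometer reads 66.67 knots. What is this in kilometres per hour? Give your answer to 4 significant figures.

1 kt = 1.852 km/h, so 66.67 × 1.852 = 123.5 km/h.

123.5 km/h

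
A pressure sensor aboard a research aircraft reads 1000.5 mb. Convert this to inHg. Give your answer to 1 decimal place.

29.5 inHg

1 mb = 0.02953 inHg, so 1000.5 × 0.02953 = 29.5 inHg.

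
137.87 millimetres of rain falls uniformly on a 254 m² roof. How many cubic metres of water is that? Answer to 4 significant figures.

35.02 cubic metres

1 mm over 1 m² is 1 L, so volume = 137.87 × 254 = 35018.98 L = 35.02 m³.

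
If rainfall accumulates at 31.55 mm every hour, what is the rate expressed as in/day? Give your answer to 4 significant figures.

31.55 mm/hour × 0.0393701 in/mm × 24 hour/day = 29.81 in/day.

29.81 in/day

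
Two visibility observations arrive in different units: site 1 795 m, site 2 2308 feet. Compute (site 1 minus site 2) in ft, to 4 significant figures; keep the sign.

300.3 ft

site 1: 795 m = 2608.268 ft.
Difference: 2608.268 − 2308.000 = 300.3 ft.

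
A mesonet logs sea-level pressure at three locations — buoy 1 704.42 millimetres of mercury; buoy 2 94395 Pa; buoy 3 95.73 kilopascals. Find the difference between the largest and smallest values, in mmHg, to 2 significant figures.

buoy 2: 94395 Pa = 708.02 mmHg.
buoy 3: 95.73 kPa = 718.03 mmHg.
Spread: 718.03 − 704.42 = 14 mmHg.

14 mmHg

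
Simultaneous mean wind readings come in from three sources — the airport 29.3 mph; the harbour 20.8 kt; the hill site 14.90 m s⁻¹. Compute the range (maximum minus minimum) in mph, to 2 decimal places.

the harbour: 20.8 kt = 23.9362 mph.
the hill site: 14.90 m/s = 33.3304 mph.
Spread: 33.3304 − 23.9362 = 9.39 mph.

9.39 mph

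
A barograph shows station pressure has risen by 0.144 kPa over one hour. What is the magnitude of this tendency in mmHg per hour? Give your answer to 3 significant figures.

0.144 kPa / 1 h × 7.50062 mmHg/kPa = 1.08 mmHg/h.

1.08 mmHg per hour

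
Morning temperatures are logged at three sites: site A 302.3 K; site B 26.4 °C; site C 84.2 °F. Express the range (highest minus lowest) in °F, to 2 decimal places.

4.95 °F

site A: 302.3 K = 29.150 °C.
site C: 84.2 °F = 29.000 °C.
Spread: 29.150 − 26.400 = 2.750 °C = 4.95 °F.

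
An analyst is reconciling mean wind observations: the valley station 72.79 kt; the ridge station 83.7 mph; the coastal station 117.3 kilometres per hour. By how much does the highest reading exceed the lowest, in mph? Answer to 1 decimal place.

the valley station: 72.79 kt = 83.765 mph.
the coastal station: 117.3 km/h = 72.887 mph.
Spread: 83.765 − 72.887 = 10.9 mph.

10.9 mph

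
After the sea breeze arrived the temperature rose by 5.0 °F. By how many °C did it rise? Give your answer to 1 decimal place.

Converting a difference, only the 9/5 scale factor applies: Δ°C = 5.0 × 0.5556 = 2.8 °C.

2.8 °C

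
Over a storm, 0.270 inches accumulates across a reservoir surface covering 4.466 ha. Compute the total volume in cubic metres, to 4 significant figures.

306.3 cubic metres

Depth: 0.270 in × 25.4 = 6.858 mm.
Area: 4.466 ha = 44660 m².
1 mm over 1 m² is 1 L, so volume = 6.858 × 44660 = 306278.28 L = 306.3 m³.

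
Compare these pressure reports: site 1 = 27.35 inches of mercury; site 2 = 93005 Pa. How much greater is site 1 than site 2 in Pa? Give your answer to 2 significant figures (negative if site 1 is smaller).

-390 Pa

site 1: 27.35 inHg = 92617.74 Pa.
Difference: 92617.74 − 93005.00 = -390 Pa.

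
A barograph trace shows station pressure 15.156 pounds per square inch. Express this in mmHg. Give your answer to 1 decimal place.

1 psi = 51.7149 mmHg, so 15.156 × 51.7149 = 783.8 mmHg.

783.8 mmHg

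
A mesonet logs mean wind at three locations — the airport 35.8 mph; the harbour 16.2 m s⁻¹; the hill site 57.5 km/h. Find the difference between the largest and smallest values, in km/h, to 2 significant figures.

0.82 km/h

the airport: 35.8 mph = 57.6145 km/h.
the harbour: 16.2 m/s = 58.3200 km/h.
Spread: 58.3200 − 57.5000 = 0.82 km/h.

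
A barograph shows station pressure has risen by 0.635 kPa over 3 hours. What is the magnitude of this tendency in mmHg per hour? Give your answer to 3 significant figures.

1.59 mmHg per hour

0.635 kPa / 3 h × 7.50062 mmHg/kPa = 1.59 mmHg/h.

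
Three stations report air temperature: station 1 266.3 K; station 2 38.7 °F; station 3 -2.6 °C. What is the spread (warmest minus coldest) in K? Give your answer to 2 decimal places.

10.57 K

station 1: 266.3 K = -6.850 °C.
station 2: 38.7 °F = 3.722 °C.
Spread: 3.722 − (-6.850) = 10.572 °C.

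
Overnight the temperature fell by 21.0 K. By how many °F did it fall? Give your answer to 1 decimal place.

For a temperature change the 32° offset cancels: Δ°F = 21.0 × 1.8 = 37.8 °F.

37.8 °F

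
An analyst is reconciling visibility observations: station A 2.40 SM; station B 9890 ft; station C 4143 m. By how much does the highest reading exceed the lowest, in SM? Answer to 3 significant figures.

station B: 9890 ft = 1.87311 SM.
station C: 4143 m = 2.57434 SM.
Spread: 2.57434 − 1.87311 = 0.701 SM.

0.701 SM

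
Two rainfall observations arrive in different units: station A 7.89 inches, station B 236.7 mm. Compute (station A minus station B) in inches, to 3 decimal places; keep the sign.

station B: 236.7 mm = 9.31890 in.
Difference: 7.89000 − 9.31890 = -1.429 in.

-1.429 in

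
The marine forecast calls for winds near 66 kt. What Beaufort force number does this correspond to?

66 kt lies in the Beaufort 12 band (hurricane force, ≥64 kt).

Beaufort force 12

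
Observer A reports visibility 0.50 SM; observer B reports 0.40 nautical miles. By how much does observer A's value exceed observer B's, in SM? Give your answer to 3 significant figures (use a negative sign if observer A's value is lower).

observer B: 0.40 nmi = 0.460312 SM.
Difference: 0.500000 − 0.460312 = 0.0397 SM.

0.0397 SM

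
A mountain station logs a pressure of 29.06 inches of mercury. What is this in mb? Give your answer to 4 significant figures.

1 inHg = 33.8639 mb, so 29.06 × 33.8639 = 984.1 mb.

984.1 mb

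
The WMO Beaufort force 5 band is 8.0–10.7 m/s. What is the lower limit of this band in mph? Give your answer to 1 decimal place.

17.9 mph

8.0–10.7 m/s × 2.237 = 17.9–23.9 mph.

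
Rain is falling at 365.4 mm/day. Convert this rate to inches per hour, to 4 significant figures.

0.5994 in/hour

365.4 mm/day × 0.0393701 in/mm × 0.0416667 day/hour = 0.5994 in/hour.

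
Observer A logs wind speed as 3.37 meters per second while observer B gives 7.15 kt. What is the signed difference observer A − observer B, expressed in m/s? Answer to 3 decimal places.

observer B: 7.15 kt = 3.67828 m/s.
Difference: 3.37000 − 3.67828 = -0.308 m/s.

-0.308 m/s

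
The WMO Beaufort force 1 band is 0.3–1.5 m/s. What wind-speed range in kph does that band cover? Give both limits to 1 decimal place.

1.1 to 5.4 km/h

0.3–1.5 m/s × 3.6 = 1.1–5.4 km/h.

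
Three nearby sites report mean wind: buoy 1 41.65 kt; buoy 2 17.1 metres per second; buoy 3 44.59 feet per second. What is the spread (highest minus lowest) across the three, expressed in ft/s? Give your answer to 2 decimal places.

buoy 1: 41.65 kt = 70.2973 ft/s.
buoy 2: 17.1 m/s = 56.1024 ft/s.
Spread: 70.2973 − 44.5900 = 25.71 ft/s.

25.71 ft/s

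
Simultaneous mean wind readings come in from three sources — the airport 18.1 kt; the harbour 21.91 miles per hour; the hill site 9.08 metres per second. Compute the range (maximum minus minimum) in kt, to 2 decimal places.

1.39 kt

the harbour: 21.91 mph = 19.0393 kt.
the hill site: 9.08 m/s = 17.6501 kt.
Spread: 19.0393 − 17.6501 = 1.39 kt.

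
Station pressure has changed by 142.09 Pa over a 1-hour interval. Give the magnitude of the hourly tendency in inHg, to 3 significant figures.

0.0420 inHg per hour

142.09 Pa / 1 h × 0.0002953 inHg/Pa = 0.0420 inHg/h.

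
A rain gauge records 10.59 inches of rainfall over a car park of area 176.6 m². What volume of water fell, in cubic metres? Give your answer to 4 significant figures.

Depth: 10.59 in × 25.4 = 268.986 mm.
1 mm over 1 m² is 1 L, so volume = 268.986 × 176.6 = 47502.928 L = 47.50 m³.

47.50 cubic metres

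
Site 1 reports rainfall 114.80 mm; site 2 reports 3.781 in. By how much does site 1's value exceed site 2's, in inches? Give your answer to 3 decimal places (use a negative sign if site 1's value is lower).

0.739 in

site 1: 114.80 mm = 4.51969 in.
Difference: 4.51969 − 3.78100 = 0.739 in.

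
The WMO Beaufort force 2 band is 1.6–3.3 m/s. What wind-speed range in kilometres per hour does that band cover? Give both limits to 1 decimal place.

5.8 to 11.9 km/h

1.6–3.3 m/s × 3.6 = 5.8–11.9 km/h.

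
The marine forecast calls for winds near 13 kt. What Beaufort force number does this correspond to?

13 kt lies in the Beaufort 4 band (moderate breeze, 11–16 kt).

Beaufort force 4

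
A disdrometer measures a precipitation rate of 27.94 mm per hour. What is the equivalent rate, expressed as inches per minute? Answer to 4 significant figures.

0.01833 in/minute

27.94 mm/hour × 0.0393701 in/mm × 0.0166667 hour/minute = 0.01833 in/minute.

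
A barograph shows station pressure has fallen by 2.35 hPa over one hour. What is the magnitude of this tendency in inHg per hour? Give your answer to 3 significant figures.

2.35 hPa / 1 h × 0.02953 inHg/hPa = 0.0694 inHg/h.

0.0694 inHg per hour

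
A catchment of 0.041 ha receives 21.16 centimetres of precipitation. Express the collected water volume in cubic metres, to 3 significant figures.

Depth: 21.16 cm × 10 = 211.6 mm.
Area: 0.041 ha = 410 m².
1 mm over 1 m² is 1 L, so volume = 211.6 × 410 = 86756 L = 86.8 m³.

86.8 cubic metres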